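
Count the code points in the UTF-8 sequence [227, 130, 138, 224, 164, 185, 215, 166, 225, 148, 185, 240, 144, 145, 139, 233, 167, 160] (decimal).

Byte at offset 0: 0xE3 = 11100011 → 3-byte char (#1). Advance 3.
Byte at offset 3: 0xE0 = 11100000 → 3-byte char (#2). Advance 3.
Byte at offset 6: 0xD7 = 11010111 → 2-byte char (#3). Advance 2.
Byte at offset 8: 0xE1 = 11100001 → 3-byte char (#4). Advance 3.
Byte at offset 11: 0xF0 = 11110000 → 4-byte char (#5). Advance 4.
Byte at offset 15: 0xE9 = 11101001 → 3-byte char (#6). Advance 3.
Reached end at offset 18 after 6 code points.

6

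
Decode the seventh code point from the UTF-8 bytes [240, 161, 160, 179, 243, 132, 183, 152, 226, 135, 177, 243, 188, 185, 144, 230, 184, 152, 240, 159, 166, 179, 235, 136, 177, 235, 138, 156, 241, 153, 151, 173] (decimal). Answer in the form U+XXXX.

Offset 0: leading byte 0xF0 = 11110000 → 4-byte char #1 = F0 A1 A0 B3.
Offset 4: leading byte 0xF3 = 11110011 → 4-byte char #2 = F3 84 B7 98.
Offset 8: leading byte 0xE2 = 11100010 → 3-byte char #3 = E2 87 B1.
Offset 11: leading byte 0xF3 = 11110011 → 4-byte char #4 = F3 BC B9 90.
Offset 15: leading byte 0xE6 = 11100110 → 3-byte char #5 = E6 B8 98.
Offset 18: leading byte 0xF0 = 11110000 → 4-byte char #6 = F0 9F A6 B3.
Offset 22: leading byte 0xEB = 11101011 → 3-byte char #7 = EB 88 B1.
Leading byte 0xEB = 11101011 matches 1110xxxx → 3-byte sequence.
Byte 1: 0xEB = 11101011, payload 1011 (4 bits).
Byte 2: 0x88 = 10001000 (10xxxxxx ✓), payload 001000.
Byte 3: 0xB1 = 10110001 (10xxxxxx ✓), payload 110001.
Concatenate: 1011001000110001 = 0xB231 (16 bits → U+B231).

U+B231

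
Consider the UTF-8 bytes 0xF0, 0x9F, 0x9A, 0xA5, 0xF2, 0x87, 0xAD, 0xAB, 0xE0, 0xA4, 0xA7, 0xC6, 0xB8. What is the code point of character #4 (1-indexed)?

Offset 0: leading byte 0xF0 = 11110000 → 4-byte char #1 = F0 9F 9A A5.
Offset 4: leading byte 0xF2 = 11110010 → 4-byte char #2 = F2 87 AD AB.
Offset 8: leading byte 0xE0 = 11100000 → 3-byte char #3 = E0 A4 A7.
Offset 11: leading byte 0xC6 = 11000110 → 2-byte char #4 = C6 B8.
Leading byte 0xC6 = 11000110 matches 110xxxxx → 2-byte sequence.
Byte 1: 0xC6 = 11000110, payload 00110 (5 bits).
Byte 2: 0xB8 = 10111000 (10xxxxxx ✓), payload 111000.
Concatenate: 00110111000 = 0x1B8 (11 bits → U+01B8).

U+01B8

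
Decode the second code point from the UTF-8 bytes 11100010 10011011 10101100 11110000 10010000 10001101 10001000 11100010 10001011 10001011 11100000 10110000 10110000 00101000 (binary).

Offset 0: leading byte 0xE2 = 11100010 → 3-byte char #1 = E2 9B AC.
Offset 3: leading byte 0xF0 = 11110000 → 4-byte char #2 = F0 90 8D 88.
Leading byte 0xF0 = 11110000 matches 11110xxx → 4-byte sequence.
Byte 1: 0xF0 = 11110000, payload 000 (3 bits).
Byte 2: 0x90 = 10010000 (10xxxxxx ✓), payload 010000.
Byte 3: 0x8D = 10001101 (10xxxxxx ✓), payload 001101.
Byte 4: 0x88 = 10001000 (10xxxxxx ✓), payload 001000.
Concatenate: 000010000001101001000 = 0x10348 (21 bits → U+10348).

U+10348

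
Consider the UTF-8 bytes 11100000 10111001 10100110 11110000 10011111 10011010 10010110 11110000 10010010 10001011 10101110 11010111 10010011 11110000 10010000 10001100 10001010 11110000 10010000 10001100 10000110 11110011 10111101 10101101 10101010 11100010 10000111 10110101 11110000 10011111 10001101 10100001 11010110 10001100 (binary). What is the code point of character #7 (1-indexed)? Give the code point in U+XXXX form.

U+FDB6A

Offset 0: leading byte 0xE0 = 11100000 → 3-byte char #1 = E0 B9 A6.
Offset 3: leading byte 0xF0 = 11110000 → 4-byte char #2 = F0 9F 9A 96.
Offset 7: leading byte 0xF0 = 11110000 → 4-byte char #3 = F0 92 8B AE.
Offset 11: leading byte 0xD7 = 11010111 → 2-byte char #4 = D7 93.
Offset 13: leading byte 0xF0 = 11110000 → 4-byte char #5 = F0 90 8C 8A.
Offset 17: leading byte 0xF0 = 11110000 → 4-byte char #6 = F0 90 8C 86.
Offset 21: leading byte 0xF3 = 11110011 → 4-byte char #7 = F3 BD AD AA.
Leading byte 0xF3 = 11110011 matches 11110xxx → 4-byte sequence.
Byte 1: 0xF3 = 11110011, payload 011 (3 bits).
Byte 2: 0xBD = 10111101 (10xxxxxx ✓), payload 111101.
Byte 3: 0xAD = 10101101 (10xxxxxx ✓), payload 101101.
Byte 4: 0xAA = 10101010 (10xxxxxx ✓), payload 101010.
Concatenate: 011111101101101101010 = 0xFDB6A (21 bits → U+FDB6A).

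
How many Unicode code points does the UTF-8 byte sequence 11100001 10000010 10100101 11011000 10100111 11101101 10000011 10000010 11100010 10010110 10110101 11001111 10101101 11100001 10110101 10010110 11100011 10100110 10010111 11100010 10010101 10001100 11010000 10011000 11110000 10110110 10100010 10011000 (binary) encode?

Byte at offset 0: 0xE1 = 11100001 → 3-byte char (#1). Advance 3.
Byte at offset 3: 0xD8 = 11011000 → 2-byte char (#2). Advance 2.
Byte at offset 5: 0xED = 11101101 → 3-byte char (#3). Advance 3.
Byte at offset 8: 0xE2 = 11100010 → 3-byte char (#4). Advance 3.
Byte at offset 11: 0xCF = 11001111 → 2-byte char (#5). Advance 2.
Byte at offset 13: 0xE1 = 11100001 → 3-byte char (#6). Advance 3.
Byte at offset 16: 0xE3 = 11100011 → 3-byte char (#7). Advance 3.
Byte at offset 19: 0xE2 = 11100010 → 3-byte char (#8). Advance 3.
Byte at offset 22: 0xD0 = 11010000 → 2-byte char (#9). Advance 2.
Byte at offset 24: 0xF0 = 11110000 → 4-byte char (#10). Advance 4.
Reached end at offset 28 after 10 code points.

10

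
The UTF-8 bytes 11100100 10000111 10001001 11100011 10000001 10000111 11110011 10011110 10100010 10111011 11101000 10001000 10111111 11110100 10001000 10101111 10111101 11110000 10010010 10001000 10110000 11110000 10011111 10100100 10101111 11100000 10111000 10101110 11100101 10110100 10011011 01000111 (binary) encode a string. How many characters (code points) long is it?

10

Byte at offset 0: 0xE4 = 11100100 → 3-byte char (#1). Advance 3.
Byte at offset 3: 0xE3 = 11100011 → 3-byte char (#2). Advance 3.
Byte at offset 6: 0xF3 = 11110011 → 4-byte char (#3). Advance 4.
Byte at offset 10: 0xE8 = 11101000 → 3-byte char (#4). Advance 3.
Byte at offset 13: 0xF4 = 11110100 → 4-byte char (#5). Advance 4.
Byte at offset 17: 0xF0 = 11110000 → 4-byte char (#6). Advance 4.
Byte at offset 21: 0xF0 = 11110000 → 4-byte char (#7). Advance 4.
Byte at offset 25: 0xE0 = 11100000 → 3-byte char (#8). Advance 3.
Byte at offset 28: 0xE5 = 11100101 → 3-byte char (#9). Advance 3.
Byte at offset 31: 0x47 = 01000111 → 1-byte char (#10). Advance 1.
Reached end at offset 32 after 10 code points.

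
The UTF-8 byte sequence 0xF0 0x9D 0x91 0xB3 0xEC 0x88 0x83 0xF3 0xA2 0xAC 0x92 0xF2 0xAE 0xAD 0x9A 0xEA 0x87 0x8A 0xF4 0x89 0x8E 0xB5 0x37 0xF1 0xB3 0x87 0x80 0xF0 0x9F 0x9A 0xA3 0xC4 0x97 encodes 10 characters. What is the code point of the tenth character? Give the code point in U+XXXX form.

U+0117

Offset 0: leading byte 0xF0 = 11110000 → 4-byte char #1 = F0 9D 91 B3.
Offset 4: leading byte 0xEC = 11101100 → 3-byte char #2 = EC 88 83.
Offset 7: leading byte 0xF3 = 11110011 → 4-byte char #3 = F3 A2 AC 92.
Offset 11: leading byte 0xF2 = 11110010 → 4-byte char #4 = F2 AE AD 9A.
Offset 15: leading byte 0xEA = 11101010 → 3-byte char #5 = EA 87 8A.
Offset 18: leading byte 0xF4 = 11110100 → 4-byte char #6 = F4 89 8E B5.
Offset 22: leading byte 0x37 = 00110111 → 1-byte char #7 = 37.
Offset 23: leading byte 0xF1 = 11110001 → 4-byte char #8 = F1 B3 87 80.
Offset 27: leading byte 0xF0 = 11110000 → 4-byte char #9 = F0 9F 9A A3.
Offset 31: leading byte 0xC4 = 11000100 → 2-byte char #10 = C4 97.
Leading byte 0xC4 = 11000100 matches 110xxxxx → 2-byte sequence.
Byte 1: 0xC4 = 11000100, payload 00100 (5 bits).
Byte 2: 0x97 = 10010111 (10xxxxxx ✓), payload 010111.
Concatenate: 00100010111 = 0x117 (11 bits → U+0117).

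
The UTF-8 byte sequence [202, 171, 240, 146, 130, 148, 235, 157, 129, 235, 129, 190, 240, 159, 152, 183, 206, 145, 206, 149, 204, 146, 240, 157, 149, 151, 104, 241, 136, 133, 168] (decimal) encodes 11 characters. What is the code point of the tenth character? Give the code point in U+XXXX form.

U+0068

Offset 0: leading byte 0xCA = 11001010 → 2-byte char #1 = CA AB.
Offset 2: leading byte 0xF0 = 11110000 → 4-byte char #2 = F0 92 82 94.
Offset 6: leading byte 0xEB = 11101011 → 3-byte char #3 = EB 9D 81.
Offset 9: leading byte 0xEB = 11101011 → 3-byte char #4 = EB 81 BE.
Offset 12: leading byte 0xF0 = 11110000 → 4-byte char #5 = F0 9F 98 B7.
Offset 16: leading byte 0xCE = 11001110 → 2-byte char #6 = CE 91.
Offset 18: leading byte 0xCE = 11001110 → 2-byte char #7 = CE 95.
Offset 20: leading byte 0xCC = 11001100 → 2-byte char #8 = CC 92.
Offset 22: leading byte 0xF0 = 11110000 → 4-byte char #9 = F0 9D 95 97.
Offset 26: leading byte 0x68 = 01101000 → 1-byte char #10 = 68.
Leading byte 0x68 = 01101000 matches 0xxxxxxx → 1-byte sequence.
Byte 1: 0x68 = 01101000, payload 1101000 (7 bits).
Concatenate: 1101000 = 0x68 (7 bits → U+0068).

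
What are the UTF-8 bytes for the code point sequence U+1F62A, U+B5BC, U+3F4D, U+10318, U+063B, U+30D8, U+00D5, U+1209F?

F0 9F 98 AA EB 96 BC E3 BD 8D F0 90 8C 98 D8 BB E3 83 98 C3 95 F0 92 82 9F

U+1F62A: 4-byte form → F0 9F 98 AA.
U+B5BC: 3-byte form → EB 96 BC.
U+3F4D: 3-byte form → E3 BD 8D.
U+10318: 4-byte form → F0 90 8C 98.
U+063B: 2-byte form → D8 BB.
U+30D8: 3-byte form → E3 83 98.
U+00D5: 2-byte form → C3 95.
U+1209F: 4-byte form → F0 92 82 9F.
Concatenated (25 bytes): F0 9F 98 AA EB 96 BC E3 BD 8D F0 90 8C 98 D8 BB E3 83 98 C3 95 F0 92 82 9F.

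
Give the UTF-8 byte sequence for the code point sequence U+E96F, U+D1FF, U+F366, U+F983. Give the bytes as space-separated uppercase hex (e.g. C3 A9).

EE A5 AF ED 87 BF EF 8D A6 EF A6 83

U+E96F: 3-byte form → EE A5 AF.
U+D1FF: 3-byte form → ED 87 BF.
U+F366: 3-byte form → EF 8D A6.
U+F983: 3-byte form → EF A6 83.
Concatenated (12 bytes): EE A5 AF ED 87 BF EF 8D A6 EF A6 83.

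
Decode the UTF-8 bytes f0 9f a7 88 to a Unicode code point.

Leading byte 0xF0 = 11110000 matches 11110xxx → 4-byte sequence.
Byte 1: 0xF0 = 11110000, payload 000 (3 bits).
Byte 2: 0x9F = 10011111 (10xxxxxx ✓), payload 011111.
Byte 3: 0xA7 = 10100111 (10xxxxxx ✓), payload 100111.
Byte 4: 0x88 = 10001000 (10xxxxxx ✓), payload 001000.
Concatenate: 000011111100111001000 = 0x1F9C8 (21 bits → U+1F9C8).

U+1F9C8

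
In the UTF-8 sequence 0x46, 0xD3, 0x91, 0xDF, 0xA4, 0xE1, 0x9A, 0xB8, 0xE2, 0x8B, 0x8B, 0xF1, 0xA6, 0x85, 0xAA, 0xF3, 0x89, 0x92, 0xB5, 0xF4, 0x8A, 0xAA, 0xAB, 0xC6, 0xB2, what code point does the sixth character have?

U+6616A

Offset 0: leading byte 0x46 = 01000110 → 1-byte char #1 = 46.
Offset 1: leading byte 0xD3 = 11010011 → 2-byte char #2 = D3 91.
Offset 3: leading byte 0xDF = 11011111 → 2-byte char #3 = DF A4.
Offset 5: leading byte 0xE1 = 11100001 → 3-byte char #4 = E1 9A B8.
Offset 8: leading byte 0xE2 = 11100010 → 3-byte char #5 = E2 8B 8B.
Offset 11: leading byte 0xF1 = 11110001 → 4-byte char #6 = F1 A6 85 AA.
Leading byte 0xF1 = 11110001 matches 11110xxx → 4-byte sequence.
Byte 1: 0xF1 = 11110001, payload 001 (3 bits).
Byte 2: 0xA6 = 10100110 (10xxxxxx ✓), payload 100110.
Byte 3: 0x85 = 10000101 (10xxxxxx ✓), payload 000101.
Byte 4: 0xAA = 10101010 (10xxxxxx ✓), payload 101010.
Concatenate: 001100110000101101010 = 0x6616A (21 bits → U+6616A).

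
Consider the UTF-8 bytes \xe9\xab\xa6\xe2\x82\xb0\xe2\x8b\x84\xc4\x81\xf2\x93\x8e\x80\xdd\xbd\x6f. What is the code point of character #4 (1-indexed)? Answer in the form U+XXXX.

U+0101

Offset 0: leading byte 0xE9 = 11101001 → 3-byte char #1 = E9 AB A6.
Offset 3: leading byte 0xE2 = 11100010 → 3-byte char #2 = E2 82 B0.
Offset 6: leading byte 0xE2 = 11100010 → 3-byte char #3 = E2 8B 84.
Offset 9: leading byte 0xC4 = 11000100 → 2-byte char #4 = C4 81.
Leading byte 0xC4 = 11000100 matches 110xxxxx → 2-byte sequence.
Byte 1: 0xC4 = 11000100, payload 00100 (5 bits).
Byte 2: 0x81 = 10000001 (10xxxxxx ✓), payload 000001.
Concatenate: 00100000001 = 0x101 (11 bits → U+0101).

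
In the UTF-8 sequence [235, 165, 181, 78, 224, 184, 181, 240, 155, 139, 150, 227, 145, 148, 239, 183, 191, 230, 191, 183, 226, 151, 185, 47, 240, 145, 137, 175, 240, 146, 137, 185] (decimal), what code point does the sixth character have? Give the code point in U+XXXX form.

Offset 0: leading byte 0xEB = 11101011 → 3-byte char #1 = EB A5 B5.
Offset 3: leading byte 0x4E = 01001110 → 1-byte char #2 = 4E.
Offset 4: leading byte 0xE0 = 11100000 → 3-byte char #3 = E0 B8 B5.
Offset 7: leading byte 0xF0 = 11110000 → 4-byte char #4 = F0 9B 8B 96.
Offset 11: leading byte 0xE3 = 11100011 → 3-byte char #5 = E3 91 94.
Offset 14: leading byte 0xEF = 11101111 → 3-byte char #6 = EF B7 BF.
Leading byte 0xEF = 11101111 matches 1110xxxx → 3-byte sequence.
Byte 1: 0xEF = 11101111, payload 1111 (4 bits).
Byte 2: 0xB7 = 10110111 (10xxxxxx ✓), payload 110111.
Byte 3: 0xBF = 10111111 (10xxxxxx ✓), payload 111111.
Concatenate: 1111110111111111 = 0xFDFF (16 bits → U+FDFF).

U+FDFF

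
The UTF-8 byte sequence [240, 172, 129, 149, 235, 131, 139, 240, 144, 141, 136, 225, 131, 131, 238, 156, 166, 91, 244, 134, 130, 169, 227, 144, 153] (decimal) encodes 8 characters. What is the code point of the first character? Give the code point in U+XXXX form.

Offset 0: leading byte 0xF0 = 11110000 → 4-byte char #1 = F0 AC 81 95.
Leading byte 0xF0 = 11110000 matches 11110xxx → 4-byte sequence.
Byte 1: 0xF0 = 11110000, payload 000 (3 bits).
Byte 2: 0xAC = 10101100 (10xxxxxx ✓), payload 101100.
Byte 3: 0x81 = 10000001 (10xxxxxx ✓), payload 000001.
Byte 4: 0x95 = 10010101 (10xxxxxx ✓), payload 010101.
Concatenate: 000101100000001010101 = 0x2C055 (21 bits → U+2C055).

U+2C055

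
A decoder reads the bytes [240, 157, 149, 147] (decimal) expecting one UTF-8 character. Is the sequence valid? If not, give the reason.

Leading byte 0xF0 = 11110000 → 4-byte form.
Continuation bytes 0x9D=10011101, 0x95=10010101, 0x93=10010011 all match 10xxxxxx.
Decoded value 0x1D553 is ≥ 0x10000 (shortest form) and not a surrogate.

valid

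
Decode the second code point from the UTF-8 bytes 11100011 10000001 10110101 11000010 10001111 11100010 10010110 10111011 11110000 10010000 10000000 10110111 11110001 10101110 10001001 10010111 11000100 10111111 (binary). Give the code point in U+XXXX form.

U+008F

Offset 0: leading byte 0xE3 = 11100011 → 3-byte char #1 = E3 81 B5.
Offset 3: leading byte 0xC2 = 11000010 → 2-byte char #2 = C2 8F.
Leading byte 0xC2 = 11000010 matches 110xxxxx → 2-byte sequence.
Byte 1: 0xC2 = 11000010, payload 00010 (5 bits).
Byte 2: 0x8F = 10001111 (10xxxxxx ✓), payload 001111.
Concatenate: 00010001111 = 0x8F (11 bits → U+008F).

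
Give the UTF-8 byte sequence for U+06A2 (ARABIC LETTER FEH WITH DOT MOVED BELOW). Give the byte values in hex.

DA A2

U+06A2 = 0x6A2 = 1698 decimal. In range U+0080–U+07FF → 2-byte form: 110xxxxx 10xxxxxx.
Binary (11 bits): 11010100010.
Split 5+6: 11010 | 100010.
Byte 1: 11011010 = 0xDA.
Byte 2: 10100010 = 0xA2.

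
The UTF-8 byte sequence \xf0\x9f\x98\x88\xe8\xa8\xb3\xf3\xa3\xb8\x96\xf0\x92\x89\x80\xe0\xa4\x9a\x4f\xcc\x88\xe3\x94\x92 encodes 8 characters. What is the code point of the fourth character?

U+12240

Offset 0: leading byte 0xF0 = 11110000 → 4-byte char #1 = F0 9F 98 88.
Offset 4: leading byte 0xE8 = 11101000 → 3-byte char #2 = E8 A8 B3.
Offset 7: leading byte 0xF3 = 11110011 → 4-byte char #3 = F3 A3 B8 96.
Offset 11: leading byte 0xF0 = 11110000 → 4-byte char #4 = F0 92 89 80.
Leading byte 0xF0 = 11110000 matches 11110xxx → 4-byte sequence.
Byte 1: 0xF0 = 11110000, payload 000 (3 bits).
Byte 2: 0x92 = 10010010 (10xxxxxx ✓), payload 010010.
Byte 3: 0x89 = 10001001 (10xxxxxx ✓), payload 001001.
Byte 4: 0x80 = 10000000 (10xxxxxx ✓), payload 000000.
Concatenate: 000010010001001000000 = 0x12240 (21 bits → U+12240).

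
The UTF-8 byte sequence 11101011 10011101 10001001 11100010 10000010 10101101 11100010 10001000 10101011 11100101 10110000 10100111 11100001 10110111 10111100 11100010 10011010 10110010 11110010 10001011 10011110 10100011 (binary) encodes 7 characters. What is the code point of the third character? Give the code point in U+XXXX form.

Offset 0: leading byte 0xEB = 11101011 → 3-byte char #1 = EB 9D 89.
Offset 3: leading byte 0xE2 = 11100010 → 3-byte char #2 = E2 82 AD.
Offset 6: leading byte 0xE2 = 11100010 → 3-byte char #3 = E2 88 AB.
Leading byte 0xE2 = 11100010 matches 1110xxxx → 3-byte sequence.
Byte 1: 0xE2 = 11100010, payload 0010 (4 bits).
Byte 2: 0x88 = 10001000 (10xxxxxx ✓), payload 001000.
Byte 3: 0xAB = 10101011 (10xxxxxx ✓), payload 101011.
Concatenate: 0010001000101011 = 0x222B (16 bits → U+222B).

U+222B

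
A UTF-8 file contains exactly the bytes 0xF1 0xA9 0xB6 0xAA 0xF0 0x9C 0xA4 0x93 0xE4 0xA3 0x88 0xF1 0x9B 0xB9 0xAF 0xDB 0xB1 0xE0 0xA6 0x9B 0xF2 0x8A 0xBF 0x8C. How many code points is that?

7

Byte at offset 0: 0xF1 = 11110001 → 4-byte char (#1). Advance 4.
Byte at offset 4: 0xF0 = 11110000 → 4-byte char (#2). Advance 4.
Byte at offset 8: 0xE4 = 11100100 → 3-byte char (#3). Advance 3.
Byte at offset 11: 0xF1 = 11110001 → 4-byte char (#4). Advance 4.
Byte at offset 15: 0xDB = 11011011 → 2-byte char (#5). Advance 2.
Byte at offset 17: 0xE0 = 11100000 → 3-byte char (#6). Advance 3.
Byte at offset 20: 0xF2 = 11110010 → 4-byte char (#7). Advance 4.
Reached end at offset 24 after 7 code points.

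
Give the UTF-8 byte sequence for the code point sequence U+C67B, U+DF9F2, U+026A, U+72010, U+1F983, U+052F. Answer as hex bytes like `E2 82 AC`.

U+C67B: 3-byte form → EC 99 BB.
U+DF9F2: 4-byte form → F3 9F A7 B2.
U+026A: 2-byte form → C9 AA.
U+72010: 4-byte form → F1 B2 80 90.
U+1F983: 4-byte form → F0 9F A6 83.
U+052F: 2-byte form → D4 AF.
Concatenated (19 bytes): EC 99 BB F3 9F A7 B2 C9 AA F1 B2 80 90 F0 9F A6 83 D4 AF.

EC 99 BB F3 9F A7 B2 C9 AA F1 B2 80 90 F0 9F A6 83 D4 AF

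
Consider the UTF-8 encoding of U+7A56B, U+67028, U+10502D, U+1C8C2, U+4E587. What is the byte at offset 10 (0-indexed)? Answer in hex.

U+7A56B → 4-byte form F1 BA 95 AB at offsets 0–3.
U+67028 → 4-byte form F1 A7 80 A8 at offsets 4–7.
U+10502D → 4-byte form F4 85 80 AD at offsets 8–11.
Offset 10 falls in char 3's range; it's byte 3 of F4 85 80 AD = 0x80.

0x80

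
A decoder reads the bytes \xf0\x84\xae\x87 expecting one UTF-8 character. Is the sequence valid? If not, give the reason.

Leading byte 0xF0 = 11110000 → 4-byte form.
Continuation bytes all match 10xxxxxx. Payload decodes to 0x4B87.
But 0x4B87 < 0x10000, the minimum for a 4-byte sequence — this is an overlong encoding.

invalid (overlong encoding)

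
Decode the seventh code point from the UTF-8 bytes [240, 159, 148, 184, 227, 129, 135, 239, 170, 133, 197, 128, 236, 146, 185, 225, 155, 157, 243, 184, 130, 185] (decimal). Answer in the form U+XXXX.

Offset 0: leading byte 0xF0 = 11110000 → 4-byte char #1 = F0 9F 94 B8.
Offset 4: leading byte 0xE3 = 11100011 → 3-byte char #2 = E3 81 87.
Offset 7: leading byte 0xEF = 11101111 → 3-byte char #3 = EF AA 85.
Offset 10: leading byte 0xC5 = 11000101 → 2-byte char #4 = C5 80.
Offset 12: leading byte 0xEC = 11101100 → 3-byte char #5 = EC 92 B9.
Offset 15: leading byte 0xE1 = 11100001 → 3-byte char #6 = E1 9B 9D.
Offset 18: leading byte 0xF3 = 11110011 → 4-byte char #7 = F3 B8 82 B9.
Leading byte 0xF3 = 11110011 matches 11110xxx → 4-byte sequence.
Byte 1: 0xF3 = 11110011, payload 011 (3 bits).
Byte 2: 0xB8 = 10111000 (10xxxxxx ✓), payload 111000.
Byte 3: 0x82 = 10000010 (10xxxxxx ✓), payload 000010.
Byte 4: 0xB9 = 10111001 (10xxxxxx ✓), payload 111001.
Concatenate: 011111000000010111001 = 0xF80B9 (21 bits → U+F80B9).

U+F80B9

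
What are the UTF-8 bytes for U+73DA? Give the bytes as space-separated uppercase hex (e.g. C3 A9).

U+73DA = 0x73DA = 29658 decimal. In range U+0800–U+FFFF → 3-byte form: 1110xxxx 10xxxxxx 10xxxxxx.
Binary (16 bits): 0111001111011010.
Split 4+6+6: 0111 | 001111 | 011010.
Byte 1: 11100111 = 0xE7.
Byte 2: 10001111 = 0x8F.
Byte 3: 10011010 = 0x9A.

E7 8F 9A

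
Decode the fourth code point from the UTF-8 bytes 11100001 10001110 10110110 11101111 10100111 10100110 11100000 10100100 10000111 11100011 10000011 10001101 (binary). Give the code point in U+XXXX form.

U+30CD

Offset 0: leading byte 0xE1 = 11100001 → 3-byte char #1 = E1 8E B6.
Offset 3: leading byte 0xEF = 11101111 → 3-byte char #2 = EF A7 A6.
Offset 6: leading byte 0xE0 = 11100000 → 3-byte char #3 = E0 A4 87.
Offset 9: leading byte 0xE3 = 11100011 → 3-byte char #4 = E3 83 8D.
Leading byte 0xE3 = 11100011 matches 1110xxxx → 3-byte sequence.
Byte 1: 0xE3 = 11100011, payload 0011 (4 bits).
Byte 2: 0x83 = 10000011 (10xxxxxx ✓), payload 000011.
Byte 3: 0x8D = 10001101 (10xxxxxx ✓), payload 001101.
Concatenate: 0011000011001101 = 0x30CD (16 bits → U+30CD).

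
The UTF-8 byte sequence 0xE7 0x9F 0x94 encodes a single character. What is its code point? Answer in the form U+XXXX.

Leading byte 0xE7 = 11100111 matches 1110xxxx → 3-byte sequence.
Byte 1: 0xE7 = 11100111, payload 0111 (4 bits).
Byte 2: 0x9F = 10011111 (10xxxxxx ✓), payload 011111.
Byte 3: 0x94 = 10010100 (10xxxxxx ✓), payload 010100.
Concatenate: 0111011111010100 = 0x77D4 (16 bits → U+77D4).

U+77D4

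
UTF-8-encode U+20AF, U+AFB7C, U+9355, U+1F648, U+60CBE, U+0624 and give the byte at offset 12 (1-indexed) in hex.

0x9F

1-indexed offset 12 is 0-indexed offset 11.
U+20AF → 3-byte form E2 82 AF at offsets 0–2.
U+AFB7C → 4-byte form F2 AF AD BC at offsets 3–6.
U+9355 → 3-byte form E9 8D 95 at offsets 7–9.
U+1F648 → 4-byte form F0 9F 99 88 at offsets 10–13.
Offset 11 falls in char 4's range; it's byte 2 of F0 9F 99 88 = 0x9F.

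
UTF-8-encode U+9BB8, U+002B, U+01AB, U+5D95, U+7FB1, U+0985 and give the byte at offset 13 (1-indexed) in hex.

1-indexed offset 13 is 0-indexed offset 12.
U+9BB8 → 3-byte form E9 AE B8 at offsets 0–2.
U+002B → 1-byte form 2B at offsets 3–3.
U+01AB → 2-byte form C6 AB at offsets 4–5.
U+5D95 → 3-byte form E5 B6 95 at offsets 6–8.
U+7FB1 → 3-byte form E7 BE B1 at offsets 9–11.
U+0985 → 3-byte form E0 A6 85 at offsets 12–14.
Offset 12 falls in char 6's range; it's byte 1 of E0 A6 85 = 0xE0.

0xE0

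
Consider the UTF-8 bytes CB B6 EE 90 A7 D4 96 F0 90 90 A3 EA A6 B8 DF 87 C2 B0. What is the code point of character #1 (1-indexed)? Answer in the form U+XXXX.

U+02F6

Offset 0: leading byte 0xCB = 11001011 → 2-byte char #1 = CB B6.
Leading byte 0xCB = 11001011 matches 110xxxxx → 2-byte sequence.
Byte 1: 0xCB = 11001011, payload 01011 (5 bits).
Byte 2: 0xB6 = 10110110 (10xxxxxx ✓), payload 110110.
Concatenate: 01011110110 = 0x2F6 (11 bits → U+02F6).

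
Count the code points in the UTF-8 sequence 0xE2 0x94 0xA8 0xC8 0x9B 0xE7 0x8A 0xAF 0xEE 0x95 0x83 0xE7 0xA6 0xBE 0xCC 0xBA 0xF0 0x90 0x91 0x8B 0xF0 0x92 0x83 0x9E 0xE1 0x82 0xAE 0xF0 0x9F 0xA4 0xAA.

10

Byte at offset 0: 0xE2 = 11100010 → 3-byte char (#1). Advance 3.
Byte at offset 3: 0xC8 = 11001000 → 2-byte char (#2). Advance 2.
Byte at offset 5: 0xE7 = 11100111 → 3-byte char (#3). Advance 3.
Byte at offset 8: 0xEE = 11101110 → 3-byte char (#4). Advance 3.
Byte at offset 11: 0xE7 = 11100111 → 3-byte char (#5). Advance 3.
Byte at offset 14: 0xCC = 11001100 → 2-byte char (#6). Advance 2.
Byte at offset 16: 0xF0 = 11110000 → 4-byte char (#7). Advance 4.
Byte at offset 20: 0xF0 = 11110000 → 4-byte char (#8). Advance 4.
Byte at offset 24: 0xE1 = 11100001 → 3-byte char (#9). Advance 3.
Byte at offset 27: 0xF0 = 11110000 → 4-byte char (#10). Advance 4.
Reached end at offset 31 after 10 code points.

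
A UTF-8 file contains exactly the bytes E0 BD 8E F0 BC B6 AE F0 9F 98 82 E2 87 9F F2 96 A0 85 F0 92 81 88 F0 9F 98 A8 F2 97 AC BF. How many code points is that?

8

Byte at offset 0: 0xE0 = 11100000 → 3-byte char (#1). Advance 3.
Byte at offset 3: 0xF0 = 11110000 → 4-byte char (#2). Advance 4.
Byte at offset 7: 0xF0 = 11110000 → 4-byte char (#3). Advance 4.
Byte at offset 11: 0xE2 = 11100010 → 3-byte char (#4). Advance 3.
Byte at offset 14: 0xF2 = 11110010 → 4-byte char (#5). Advance 4.
Byte at offset 18: 0xF0 = 11110000 → 4-byte char (#6). Advance 4.
Byte at offset 22: 0xF0 = 11110000 → 4-byte char (#7). Advance 4.
Byte at offset 26: 0xF2 = 11110010 → 4-byte char (#8). Advance 4.
Reached end at offset 30 after 8 code points.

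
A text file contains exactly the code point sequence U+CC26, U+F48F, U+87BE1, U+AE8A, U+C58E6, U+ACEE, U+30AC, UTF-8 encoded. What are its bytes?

EC B0 A6 EF 92 8F F2 87 AF A1 EA BA 8A F3 85 A3 A6 EA B3 AE E3 82 AC

U+CC26: 3-byte form → EC B0 A6.
U+F48F: 3-byte form → EF 92 8F.
U+87BE1: 4-byte form → F2 87 AF A1.
U+AE8A: 3-byte form → EA BA 8A.
U+C58E6: 4-byte form → F3 85 A3 A6.
U+ACEE: 3-byte form → EA B3 AE.
U+30AC: 3-byte form → E3 82 AC.
Concatenated (23 bytes): EC B0 A6 EF 92 8F F2 87 AF A1 EA BA 8A F3 85 A3 A6 EA B3 AE E3 82 AC.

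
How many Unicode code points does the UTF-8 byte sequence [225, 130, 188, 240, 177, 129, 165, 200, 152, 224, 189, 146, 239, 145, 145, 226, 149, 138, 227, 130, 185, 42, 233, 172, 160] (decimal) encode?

9

Byte at offset 0: 0xE1 = 11100001 → 3-byte char (#1). Advance 3.
Byte at offset 3: 0xF0 = 11110000 → 4-byte char (#2). Advance 4.
Byte at offset 7: 0xC8 = 11001000 → 2-byte char (#3). Advance 2.
Byte at offset 9: 0xE0 = 11100000 → 3-byte char (#4). Advance 3.
Byte at offset 12: 0xEF = 11101111 → 3-byte char (#5). Advance 3.
Byte at offset 15: 0xE2 = 11100010 → 3-byte char (#6). Advance 3.
Byte at offset 18: 0xE3 = 11100011 → 3-byte char (#7). Advance 3.
Byte at offset 21: 0x2A = 00101010 → 1-byte char (#8). Advance 1.
Byte at offset 22: 0xE9 = 11101001 → 3-byte char (#9). Advance 3.
Reached end at offset 25 after 9 code points.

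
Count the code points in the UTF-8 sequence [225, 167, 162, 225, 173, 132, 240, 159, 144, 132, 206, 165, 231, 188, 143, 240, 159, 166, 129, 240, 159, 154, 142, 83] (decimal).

Byte at offset 0: 0xE1 = 11100001 → 3-byte char (#1). Advance 3.
Byte at offset 3: 0xE1 = 11100001 → 3-byte char (#2). Advance 3.
Byte at offset 6: 0xF0 = 11110000 → 4-byte char (#3). Advance 4.
Byte at offset 10: 0xCE = 11001110 → 2-byte char (#4). Advance 2.
Byte at offset 12: 0xE7 = 11100111 → 3-byte char (#5). Advance 3.
Byte at offset 15: 0xF0 = 11110000 → 4-byte char (#6). Advance 4.
Byte at offset 19: 0xF0 = 11110000 → 4-byte char (#7). Advance 4.
Byte at offset 23: 0x53 = 01010011 → 1-byte char (#8). Advance 1.
Reached end at offset 24 after 8 code points.

8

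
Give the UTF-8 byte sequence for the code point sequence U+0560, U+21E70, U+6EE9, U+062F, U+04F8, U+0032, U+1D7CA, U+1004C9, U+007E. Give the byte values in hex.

U+0560: 2-byte form → D5 A0.
U+21E70: 4-byte form → F0 A1 B9 B0.
U+6EE9: 3-byte form → E6 BB A9.
U+062F: 2-byte form → D8 AF.
U+04F8: 2-byte form → D3 B8.
U+0032: 1-byte form → 32.
U+1D7CA: 4-byte form → F0 9D 9F 8A.
U+1004C9: 4-byte form → F4 80 93 89.
U+007E: 1-byte form → 7E.
Concatenated (23 bytes): D5 A0 F0 A1 B9 B0 E6 BB A9 D8 AF D3 B8 32 F0 9D 9F 8A F4 80 93 89 7E.

D5 A0 F0 A1 B9 B0 E6 BB A9 D8 AF D3 B8 32 F0 9D 9F 8A F4 80 93 89 7E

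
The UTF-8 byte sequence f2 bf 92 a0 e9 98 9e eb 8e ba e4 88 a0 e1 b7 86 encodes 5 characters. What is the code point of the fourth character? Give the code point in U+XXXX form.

U+4220

Offset 0: leading byte 0xF2 = 11110010 → 4-byte char #1 = F2 BF 92 A0.
Offset 4: leading byte 0xE9 = 11101001 → 3-byte char #2 = E9 98 9E.
Offset 7: leading byte 0xEB = 11101011 → 3-byte char #3 = EB 8E BA.
Offset 10: leading byte 0xE4 = 11100100 → 3-byte char #4 = E4 88 A0.
Leading byte 0xE4 = 11100100 matches 1110xxxx → 3-byte sequence.
Byte 1: 0xE4 = 11100100, payload 0100 (4 bits).
Byte 2: 0x88 = 10001000 (10xxxxxx ✓), payload 001000.
Byte 3: 0xA0 = 10100000 (10xxxxxx ✓), payload 100000.
Concatenate: 0100001000100000 = 0x4220 (16 bits → U+4220).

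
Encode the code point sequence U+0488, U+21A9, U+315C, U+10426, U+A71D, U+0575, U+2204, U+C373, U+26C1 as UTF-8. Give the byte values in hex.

U+0488: 2-byte form → D2 88.
U+21A9: 3-byte form → E2 86 A9.
U+315C: 3-byte form → E3 85 9C.
U+10426: 4-byte form → F0 90 90 A6.
U+A71D: 3-byte form → EA 9C 9D.
U+0575: 2-byte form → D5 B5.
U+2204: 3-byte form → E2 88 84.
U+C373: 3-byte form → EC 8D B3.
U+26C1: 3-byte form → E2 9B 81.
Concatenated (26 bytes): D2 88 E2 86 A9 E3 85 9C F0 90 90 A6 EA 9C 9D D5 B5 E2 88 84 EC 8D B3 E2 9B 81.

D2 88 E2 86 A9 E3 85 9C F0 90 90 A6 EA 9C 9D D5 B5 E2 88 84 EC 8D B3 E2 9B 81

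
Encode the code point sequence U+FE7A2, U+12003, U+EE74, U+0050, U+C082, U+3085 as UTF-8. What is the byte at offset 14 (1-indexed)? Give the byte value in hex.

1-indexed offset 14 is 0-indexed offset 13.
U+FE7A2 → 4-byte form F3 BE 9E A2 at offsets 0–3.
U+12003 → 4-byte form F0 92 80 83 at offsets 4–7.
U+EE74 → 3-byte form EE B9 B4 at offsets 8–10.
U+0050 → 1-byte form 50 at offsets 11–11.
U+C082 → 3-byte form EC 82 82 at offsets 12–14.
Offset 13 falls in char 5's range; it's byte 2 of EC 82 82 = 0x82.

0x82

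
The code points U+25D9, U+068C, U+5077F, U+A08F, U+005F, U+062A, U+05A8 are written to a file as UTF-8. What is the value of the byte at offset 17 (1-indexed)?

0xA8

1-indexed offset 17 is 0-indexed offset 16.
U+25D9 → 3-byte form E2 97 99 at offsets 0–2.
U+068C → 2-byte form DA 8C at offsets 3–4.
U+5077F → 4-byte form F1 90 9D BF at offsets 5–8.
U+A08F → 3-byte form EA 82 8F at offsets 9–11.
U+005F → 1-byte form 5F at offsets 12–12.
U+062A → 2-byte form D8 AA at offsets 13–14.
U+05A8 → 2-byte form D6 A8 at offsets 15–16.
Offset 16 falls in char 7's range; it's byte 2 of D6 A8 = 0xA8.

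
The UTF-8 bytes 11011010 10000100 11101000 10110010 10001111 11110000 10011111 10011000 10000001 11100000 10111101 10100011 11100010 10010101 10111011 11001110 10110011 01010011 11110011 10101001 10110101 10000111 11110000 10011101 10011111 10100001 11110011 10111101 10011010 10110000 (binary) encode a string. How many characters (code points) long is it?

Byte at offset 0: 0xDA = 11011010 → 2-byte char (#1). Advance 2.
Byte at offset 2: 0xE8 = 11101000 → 3-byte char (#2). Advance 3.
Byte at offset 5: 0xF0 = 11110000 → 4-byte char (#3). Advance 4.
Byte at offset 9: 0xE0 = 11100000 → 3-byte char (#4). Advance 3.
Byte at offset 12: 0xE2 = 11100010 → 3-byte char (#5). Advance 3.
Byte at offset 15: 0xCE = 11001110 → 2-byte char (#6). Advance 2.
Byte at offset 17: 0x53 = 01010011 → 1-byte char (#7). Advance 1.
Byte at offset 18: 0xF3 = 11110011 → 4-byte char (#8). Advance 4.
Byte at offset 22: 0xF0 = 11110000 → 4-byte char (#9). Advance 4.
Byte at offset 26: 0xF3 = 11110011 → 4-byte char (#10). Advance 4.
Reached end at offset 30 after 10 code points.

10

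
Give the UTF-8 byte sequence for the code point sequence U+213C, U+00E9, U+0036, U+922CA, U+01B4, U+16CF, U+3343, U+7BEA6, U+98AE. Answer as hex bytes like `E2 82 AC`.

E2 84 BC C3 A9 36 F2 92 8B 8A C6 B4 E1 9B 8F E3 8D 83 F1 BB BA A6 E9 A2 AE

U+213C: 3-byte form → E2 84 BC.
U+00E9: 2-byte form → C3 A9.
U+0036: 1-byte form → 36.
U+922CA: 4-byte form → F2 92 8B 8A.
U+01B4: 2-byte form → C6 B4.
U+16CF: 3-byte form → E1 9B 8F.
U+3343: 3-byte form → E3 8D 83.
U+7BEA6: 4-byte form → F1 BB BA A6.
U+98AE: 3-byte form → E9 A2 AE.
Concatenated (25 bytes): E2 84 BC C3 A9 36 F2 92 8B 8A C6 B4 E1 9B 8F E3 8D 83 F1 BB BA A6 E9 A2 AE.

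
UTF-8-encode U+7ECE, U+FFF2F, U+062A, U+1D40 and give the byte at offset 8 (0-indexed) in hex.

U+7ECE → 3-byte form E7 BB 8E at offsets 0–2.
U+FFF2F → 4-byte form F3 BF BC AF at offsets 3–6.
U+062A → 2-byte form D8 AA at offsets 7–8.
Offset 8 falls in char 3's range; it's byte 2 of D8 AA = 0xAA.

0xAA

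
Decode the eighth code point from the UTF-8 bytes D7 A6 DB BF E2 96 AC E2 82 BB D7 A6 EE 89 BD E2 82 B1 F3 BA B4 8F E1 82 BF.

Offset 0: leading byte 0xD7 = 11010111 → 2-byte char #1 = D7 A6.
Offset 2: leading byte 0xDB = 11011011 → 2-byte char #2 = DB BF.
Offset 4: leading byte 0xE2 = 11100010 → 3-byte char #3 = E2 96 AC.
Offset 7: leading byte 0xE2 = 11100010 → 3-byte char #4 = E2 82 BB.
Offset 10: leading byte 0xD7 = 11010111 → 2-byte char #5 = D7 A6.
Offset 12: leading byte 0xEE = 11101110 → 3-byte char #6 = EE 89 BD.
Offset 15: leading byte 0xE2 = 11100010 → 3-byte char #7 = E2 82 B1.
Offset 18: leading byte 0xF3 = 11110011 → 4-byte char #8 = F3 BA B4 8F.
Leading byte 0xF3 = 11110011 matches 11110xxx → 4-byte sequence.
Byte 1: 0xF3 = 11110011, payload 011 (3 bits).
Byte 2: 0xBA = 10111010 (10xxxxxx ✓), payload 111010.
Byte 3: 0xB4 = 10110100 (10xxxxxx ✓), payload 110100.
Byte 4: 0x8F = 10001111 (10xxxxxx ✓), payload 001111.
Concatenate: 011111010110100001111 = 0xFAD0F (21 bits → U+FAD0F).

U+FAD0F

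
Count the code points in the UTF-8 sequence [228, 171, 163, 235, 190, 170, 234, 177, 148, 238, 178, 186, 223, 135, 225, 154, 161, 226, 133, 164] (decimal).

7

Byte at offset 0: 0xE4 = 11100100 → 3-byte char (#1). Advance 3.
Byte at offset 3: 0xEB = 11101011 → 3-byte char (#2). Advance 3.
Byte at offset 6: 0xEA = 11101010 → 3-byte char (#3). Advance 3.
Byte at offset 9: 0xEE = 11101110 → 3-byte char (#4). Advance 3.
Byte at offset 12: 0xDF = 11011111 → 2-byte char (#5). Advance 2.
Byte at offset 14: 0xE1 = 11100001 → 3-byte char (#6). Advance 3.
Byte at offset 17: 0xE2 = 11100010 → 3-byte char (#7). Advance 3.
Reached end at offset 20 after 7 code points.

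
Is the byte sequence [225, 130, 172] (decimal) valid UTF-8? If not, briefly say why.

valid

Leading byte 0xE1 = 11100001 → 3-byte form.
Continuation bytes 0x82=10000010, 0xAC=10101100 all match 10xxxxxx.
Decoded value 0x10AC is ≥ 0x800 (shortest form) and not a surrogate.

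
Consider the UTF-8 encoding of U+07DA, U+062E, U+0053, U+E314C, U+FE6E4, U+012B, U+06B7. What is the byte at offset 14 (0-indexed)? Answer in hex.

0xAB

U+07DA → 2-byte form DF 9A at offsets 0–1.
U+062E → 2-byte form D8 AE at offsets 2–3.
U+0053 → 1-byte form 53 at offsets 4–4.
U+E314C → 4-byte form F3 A3 85 8C at offsets 5–8.
U+FE6E4 → 4-byte form F3 BE 9B A4 at offsets 9–12.
U+012B → 2-byte form C4 AB at offsets 13–14.
Offset 14 falls in char 6's range; it's byte 2 of C4 AB = 0xAB.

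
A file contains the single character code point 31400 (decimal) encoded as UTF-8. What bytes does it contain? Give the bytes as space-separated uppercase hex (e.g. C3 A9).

E7 AA A8

U+7AA8 = 0x7AA8 = 31400 decimal. In range U+0800–U+FFFF → 3-byte form: 1110xxxx 10xxxxxx 10xxxxxx.
Binary (16 bits): 0111101010101000.
Split 4+6+6: 0111 | 101010 | 101000.
Byte 1: 11100111 = 0xE7.
Byte 2: 10101010 = 0xAA.
Byte 3: 10101000 = 0xA8.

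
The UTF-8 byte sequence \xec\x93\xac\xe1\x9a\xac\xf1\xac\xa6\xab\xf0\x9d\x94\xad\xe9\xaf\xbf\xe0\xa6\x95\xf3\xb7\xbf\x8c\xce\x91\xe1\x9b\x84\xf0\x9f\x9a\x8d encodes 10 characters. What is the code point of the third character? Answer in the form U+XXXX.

Offset 0: leading byte 0xEC = 11101100 → 3-byte char #1 = EC 93 AC.
Offset 3: leading byte 0xE1 = 11100001 → 3-byte char #2 = E1 9A AC.
Offset 6: leading byte 0xF1 = 11110001 → 4-byte char #3 = F1 AC A6 AB.
Leading byte 0xF1 = 11110001 matches 11110xxx → 4-byte sequence.
Byte 1: 0xF1 = 11110001, payload 001 (3 bits).
Byte 2: 0xAC = 10101100 (10xxxxxx ✓), payload 101100.
Byte 3: 0xA6 = 10100110 (10xxxxxx ✓), payload 100110.
Byte 4: 0xAB = 10101011 (10xxxxxx ✓), payload 101011.
Concatenate: 001101100100110101011 = 0x6C9AB (21 bits → U+6C9AB).

U+6C9AB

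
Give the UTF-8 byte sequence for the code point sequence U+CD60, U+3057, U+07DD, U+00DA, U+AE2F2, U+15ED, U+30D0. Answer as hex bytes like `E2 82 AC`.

EC B5 A0 E3 81 97 DF 9D C3 9A F2 AE 8B B2 E1 97 AD E3 83 90

U+CD60: 3-byte form → EC B5 A0.
U+3057: 3-byte form → E3 81 97.
U+07DD: 2-byte form → DF 9D.
U+00DA: 2-byte form → C3 9A.
U+AE2F2: 4-byte form → F2 AE 8B B2.
U+15ED: 3-byte form → E1 97 AD.
U+30D0: 3-byte form → E3 83 90.
Concatenated (20 bytes): EC B5 A0 E3 81 97 DF 9D C3 9A F2 AE 8B B2 E1 97 AD E3 83 90.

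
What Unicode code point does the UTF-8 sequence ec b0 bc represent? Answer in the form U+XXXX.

Leading byte 0xEC = 11101100 matches 1110xxxx → 3-byte sequence.
Byte 1: 0xEC = 11101100, payload 1100 (4 bits).
Byte 2: 0xB0 = 10110000 (10xxxxxx ✓), payload 110000.
Byte 3: 0xBC = 10111100 (10xxxxxx ✓), payload 111100.
Concatenate: 1100110000111100 = 0xCC3C (16 bits → U+CC3C).

U+CC3C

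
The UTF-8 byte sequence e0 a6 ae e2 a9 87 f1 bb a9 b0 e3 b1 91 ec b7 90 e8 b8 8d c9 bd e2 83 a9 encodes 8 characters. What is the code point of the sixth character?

U+8E0D

Offset 0: leading byte 0xE0 = 11100000 → 3-byte char #1 = E0 A6 AE.
Offset 3: leading byte 0xE2 = 11100010 → 3-byte char #2 = E2 A9 87.
Offset 6: leading byte 0xF1 = 11110001 → 4-byte char #3 = F1 BB A9 B0.
Offset 10: leading byte 0xE3 = 11100011 → 3-byte char #4 = E3 B1 91.
Offset 13: leading byte 0xEC = 11101100 → 3-byte char #5 = EC B7 90.
Offset 16: leading byte 0xE8 = 11101000 → 3-byte char #6 = E8 B8 8D.
Leading byte 0xE8 = 11101000 matches 1110xxxx → 3-byte sequence.
Byte 1: 0xE8 = 11101000, payload 1000 (4 bits).
Byte 2: 0xB8 = 10111000 (10xxxxxx ✓), payload 111000.
Byte 3: 0x8D = 10001101 (10xxxxxx ✓), payload 001101.
Concatenate: 1000111000001101 = 0x8E0D (16 bits → U+8E0D).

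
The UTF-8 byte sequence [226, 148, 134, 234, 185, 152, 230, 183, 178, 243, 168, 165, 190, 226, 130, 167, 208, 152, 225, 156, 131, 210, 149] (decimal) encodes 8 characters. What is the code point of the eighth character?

Offset 0: leading byte 0xE2 = 11100010 → 3-byte char #1 = E2 94 86.
Offset 3: leading byte 0xEA = 11101010 → 3-byte char #2 = EA B9 98.
Offset 6: leading byte 0xE6 = 11100110 → 3-byte char #3 = E6 B7 B2.
Offset 9: leading byte 0xF3 = 11110011 → 4-byte char #4 = F3 A8 A5 BE.
Offset 13: leading byte 0xE2 = 11100010 → 3-byte char #5 = E2 82 A7.
Offset 16: leading byte 0xD0 = 11010000 → 2-byte char #6 = D0 98.
Offset 18: leading byte 0xE1 = 11100001 → 3-byte char #7 = E1 9C 83.
Offset 21: leading byte 0xD2 = 11010010 → 2-byte char #8 = D2 95.
Leading byte 0xD2 = 11010010 matches 110xxxxx → 2-byte sequence.
Byte 1: 0xD2 = 11010010, payload 10010 (5 bits).
Byte 2: 0x95 = 10010101 (10xxxxxx ✓), payload 010101.
Concatenate: 10010010101 = 0x495 (11 bits → U+0495).

U+0495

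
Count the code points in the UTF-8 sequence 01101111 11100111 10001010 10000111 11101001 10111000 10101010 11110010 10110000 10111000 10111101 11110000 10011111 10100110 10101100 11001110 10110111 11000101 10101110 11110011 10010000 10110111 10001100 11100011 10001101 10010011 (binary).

9

Byte at offset 0: 0x6F = 01101111 → 1-byte char (#1). Advance 1.
Byte at offset 1: 0xE7 = 11100111 → 3-byte char (#2). Advance 3.
Byte at offset 4: 0xE9 = 11101001 → 3-byte char (#3). Advance 3.
Byte at offset 7: 0xF2 = 11110010 → 4-byte char (#4). Advance 4.
Byte at offset 11: 0xF0 = 11110000 → 4-byte char (#5). Advance 4.
Byte at offset 15: 0xCE = 11001110 → 2-byte char (#6). Advance 2.
Byte at offset 17: 0xC5 = 11000101 → 2-byte char (#7). Advance 2.
Byte at offset 19: 0xF3 = 11110011 → 4-byte char (#8). Advance 4.
Byte at offset 23: 0xE3 = 11100011 → 3-byte char (#9). Advance 3.
Reached end at offset 26 after 9 code points.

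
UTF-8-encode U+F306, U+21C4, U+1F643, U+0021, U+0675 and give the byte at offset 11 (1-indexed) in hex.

1-indexed offset 11 is 0-indexed offset 10.
U+F306 → 3-byte form EF 8C 86 at offsets 0–2.
U+21C4 → 3-byte form E2 87 84 at offsets 3–5.
U+1F643 → 4-byte form F0 9F 99 83 at offsets 6–9.
U+0021 → 1-byte form 21 at offsets 10–10.
Offset 10 falls in char 4's range; it's byte 1 of 21 = 0x21.

0x21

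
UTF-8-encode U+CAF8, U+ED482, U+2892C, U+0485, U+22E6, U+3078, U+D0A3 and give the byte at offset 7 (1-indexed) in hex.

0x82

1-indexed offset 7 is 0-indexed offset 6.
U+CAF8 → 3-byte form EC AB B8 at offsets 0–2.
U+ED482 → 4-byte form F3 AD 92 82 at offsets 3–6.
Offset 6 falls in char 2's range; it's byte 4 of F3 AD 92 82 = 0x82.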